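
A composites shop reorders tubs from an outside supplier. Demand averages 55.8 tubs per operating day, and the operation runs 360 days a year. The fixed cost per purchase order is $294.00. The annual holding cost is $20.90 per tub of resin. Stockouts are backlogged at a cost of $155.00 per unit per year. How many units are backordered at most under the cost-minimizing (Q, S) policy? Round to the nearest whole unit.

Annual demand D = 55.8 × 360 = 20,088.
With planned backorders, Q* = √(2DS/H) · √((H+B)/B).
√(2DS/H) = √(2 × 20,088 × 294 / 20.9) = 751.768.
√((H+B)/B) = √((20.9+155)/155) = 1.0653.
Q* ≈ 800.850.
S* = Q* · H/(H+B) = 800.850 × 20.9/175.9 ≈ 95.155.

S* ≈ 95 tubs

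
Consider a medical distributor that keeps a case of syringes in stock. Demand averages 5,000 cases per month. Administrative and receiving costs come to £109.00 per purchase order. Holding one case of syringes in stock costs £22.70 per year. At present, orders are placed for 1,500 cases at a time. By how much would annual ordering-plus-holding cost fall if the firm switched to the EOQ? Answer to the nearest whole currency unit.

Extra cost ≈ £4,154 per year

Annual demand D = 5,000 × 12 = 60,000.
EOQ = √(2DS/H) = √(2 × 60,000 × 109 / 22.7) ≈ 759.09.
Cost at Q* = (D/Q*)S + (Q*/2)H = √(2DSH) ≈ £17,231.25.
Cost at Q = 1,500: (60,000/1,500)×109 + (1,500/2)×22.7 = £4,360.00 + £17,025.00 = £21,385.00.
Excess = £21,385.00 − £17,231.25 = £4,153.75.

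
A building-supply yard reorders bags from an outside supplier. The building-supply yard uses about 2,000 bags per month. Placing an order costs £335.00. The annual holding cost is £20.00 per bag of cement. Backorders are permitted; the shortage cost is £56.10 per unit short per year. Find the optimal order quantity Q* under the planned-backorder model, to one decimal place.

Annual demand D = 2,000 × 12 = 24,000.
With planned backorders, Q* = √(2DS/H) · √((H+B)/B).
√(2DS/H) = √(2 × 24,000 × 335 / 20) = 896.660.
√((H+B)/B) = √((20+56.1)/56.1) = 1.1647.
Q* ≈ 1044.333.

Q* ≈ 1,044.3 bags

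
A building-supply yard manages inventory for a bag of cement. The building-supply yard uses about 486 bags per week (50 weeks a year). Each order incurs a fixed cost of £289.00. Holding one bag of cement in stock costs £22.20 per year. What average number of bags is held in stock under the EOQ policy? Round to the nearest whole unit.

Average inventory ≈ 398 bags

Annual demand D = 486 × 50 = 24,300.
EOQ = √(2DS/H) = √(2 × 24,300 × 289 / 22.2) ≈ 795.41.
Average inventory = Q*/2 ≈ 795.41 / 2 = 397.705.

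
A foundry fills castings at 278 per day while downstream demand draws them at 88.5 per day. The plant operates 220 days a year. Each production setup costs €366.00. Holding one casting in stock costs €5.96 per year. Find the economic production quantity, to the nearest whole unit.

Q* ≈ 1,873 castings

Annual demand D = 88.5 × 220 = 19,470.
Production build-up factor (1 − d/p) = 1 − 88.5/278 = 0.6817.
Q* = √(2DS / (H(1 − d/p))) = √(2 × 19,470 × 366 / (5.96 × 0.6817)).
= √(14,252,040 / 4.0627) ≈ 1872.980.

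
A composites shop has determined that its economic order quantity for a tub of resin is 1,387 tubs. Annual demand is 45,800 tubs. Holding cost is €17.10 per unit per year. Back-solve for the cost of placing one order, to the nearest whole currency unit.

Squaring Q* = √(2DS/H) gives Q*² = 2DS/H.
From Q* = √(2DS/H): S = Q*²H / (2D) = 1,387² × 17.1 / (2 × 45,800) = 359.1315.

S ≈ €359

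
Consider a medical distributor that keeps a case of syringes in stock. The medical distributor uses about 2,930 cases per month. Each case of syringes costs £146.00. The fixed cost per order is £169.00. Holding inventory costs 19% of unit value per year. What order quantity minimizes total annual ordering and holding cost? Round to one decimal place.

Q* ≈ 654.5 cases

Annual demand D = 2,930 × 12 = 35,160.
Holding cost H = 0.19 × £146.00 = £27.7400 per unit per year.
EOQ = √(2DS / H) = √(2 × 35,160 × 169 / 27.74).
= √(11,884,080 / 27.74) = √428,409.5169 ≈ 654.530.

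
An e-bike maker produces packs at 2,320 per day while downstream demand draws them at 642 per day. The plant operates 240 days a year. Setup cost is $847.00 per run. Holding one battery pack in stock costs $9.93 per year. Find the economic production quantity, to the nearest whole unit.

Annual demand D = 642 × 240 = 154,080.
Production build-up factor (1 − d/p) = 1 − 642/2,320 = 0.7233.
Q* = √(2DS / (H(1 − d/p))) = √(2 × 154,080 × 847 / (9.93 × 0.7233)).
= √(261,011,520 / 7.1821) ≈ 6028.416.

Q* ≈ 6,028 packs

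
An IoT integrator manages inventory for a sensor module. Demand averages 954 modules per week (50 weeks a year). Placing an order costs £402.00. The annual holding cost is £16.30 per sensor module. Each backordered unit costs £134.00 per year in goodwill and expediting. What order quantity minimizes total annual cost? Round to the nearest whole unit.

Q* ≈ 1,625 modules

Annual demand D = 954 × 50 = 47,700.
With planned backorders, Q* = √(2DS/H) · √((H+B)/B).
√(2DS/H) = √(2 × 47,700 × 402 / 16.3) = 1533.887.
√((H+B)/B) = √((16.3+134)/134) = 1.0591.
Q* ≈ 1624.503.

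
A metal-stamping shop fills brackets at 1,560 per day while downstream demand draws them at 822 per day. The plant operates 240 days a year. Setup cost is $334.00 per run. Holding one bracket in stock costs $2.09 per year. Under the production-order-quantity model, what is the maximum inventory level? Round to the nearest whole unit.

Annual demand D = 822 × 240 = 197,280.
Production build-up factor (1 − d/p) = 1 − 822/1,560 = 0.4731.
Q* = √(2DS / (H(1 − d/p))) = √(2 × 197,280 × 334 / (2.09 × 0.4731)).
= √(131,783,040 / 0.9887) ≈ 11544.915.
Maximum inventory = Q*(1 − d/p) = 11544.915 × 0.4731 ≈ 5461.633.

I_max ≈ 5,462 brackets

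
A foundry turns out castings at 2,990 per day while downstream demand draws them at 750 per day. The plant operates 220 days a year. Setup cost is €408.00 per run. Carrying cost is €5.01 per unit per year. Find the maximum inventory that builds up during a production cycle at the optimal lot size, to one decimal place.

I_max ≈ 4,487.0 castings

Annual demand D = 750 × 220 = 165,000.
Production build-up factor (1 − d/p) = 1 − 750/2,990 = 0.7492.
Q* = √(2DS / (H(1 − d/p))) = √(2 × 165,000 × 408 / (5.01 × 0.7492)).
= √(134,640,000 / 3.7533) ≈ 5989.351.
Maximum inventory = Q*(1 − d/p) = 5989.351 × 0.7492 ≈ 4487.006.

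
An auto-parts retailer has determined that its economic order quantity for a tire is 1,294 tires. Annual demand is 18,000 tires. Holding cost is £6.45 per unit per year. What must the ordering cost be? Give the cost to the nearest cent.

S ≈ £300.00

Squaring Q* = √(2DS/H) gives Q*² = 2DS/H.
From Q* = √(2DS/H): S = Q*²H / (2D) = 1,294² × 6.45 / (2 × 18,000) = 300.0031.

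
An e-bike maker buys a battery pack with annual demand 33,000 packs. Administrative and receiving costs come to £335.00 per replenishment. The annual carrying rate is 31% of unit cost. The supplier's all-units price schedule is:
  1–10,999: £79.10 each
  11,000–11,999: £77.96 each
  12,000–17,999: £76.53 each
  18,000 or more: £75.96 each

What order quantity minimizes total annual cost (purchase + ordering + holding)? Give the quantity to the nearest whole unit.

Q* ≈ 950 packs

Holding cost per unit per year at price C is H = 0.31·C.
Evaluate total cost at each tier's feasible EOQ or, if the EOQ is below the tier, at the tier's minimum quantity.
EOQ at £79.10 = 949.6 (feasible in tier 1): TC = 33,000×£79.10 + (33,000/949.6)×335 + (949.6/2)×0.31×£79.10 = £2,633,584.31.
EOQ at £77.96 = 956.5 < 11000, so use break Q=11000: TC = 33,000×£77.96 + (33,000/11000.0)×335 + (11000.0/2)×0.31×£77.96 = £2,706,606.80.
EOQ at £76.53 = 965.4 < 12000, so use break Q=12000: TC = 33,000×£76.53 + (33,000/12000.0)×335 + (12000.0/2)×0.31×£76.53 = £2,668,757.05.
EOQ at £75.96 = 969.0 < 18000, so use break Q=18000: TC = 33,000×£75.96 + (33,000/18000.0)×335 + (18000.0/2)×0.31×£75.96 = £2,719,222.57.
Lowest total cost is £2,633,584.31 at Q = 949.6.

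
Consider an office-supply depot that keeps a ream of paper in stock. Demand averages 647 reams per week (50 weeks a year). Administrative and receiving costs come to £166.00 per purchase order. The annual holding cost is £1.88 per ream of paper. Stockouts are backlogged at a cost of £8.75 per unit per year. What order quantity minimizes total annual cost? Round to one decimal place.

Q* ≈ 2,634.4 reams

Annual demand D = 647 × 50 = 32,350.
With planned backorders, Q* = √(2DS/H) · √((H+B)/B).
√(2DS/H) = √(2 × 32,350 × 166 / 1.88) = 2390.162.
√((H+B)/B) = √((1.88+8.75)/8.75) = 1.1022.
Q* ≈ 2634.449.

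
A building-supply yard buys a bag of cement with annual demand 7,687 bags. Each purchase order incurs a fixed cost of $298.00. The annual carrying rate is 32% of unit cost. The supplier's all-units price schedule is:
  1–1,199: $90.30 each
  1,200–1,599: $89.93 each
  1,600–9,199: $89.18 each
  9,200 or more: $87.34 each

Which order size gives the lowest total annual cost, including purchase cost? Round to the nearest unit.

Holding cost per unit per year at price C is H = 0.32·C.
Candidates are each tier's EOQ (if it falls in that tier) and each price-break quantity.
EOQ at $90.30 = 398.2 (feasible in tier 1): TC = 7,687×$90.30 + (7,687/398.2)×298 + (398.2/2)×0.32×$90.30 = $705,642.00.
EOQ at $89.93 = 399.0 < 1200, so use break Q=1200: TC = 7,687×$89.93 + (7,687/1200.0)×298 + (1200.0/2)×0.32×$89.93 = $710,467.41.
EOQ at $89.18 = 400.7 < 1600, so use break Q=1600: TC = 7,687×$89.18 + (7,687/1600.0)×298 + (1600.0/2)×0.32×$89.18 = $709,788.44.
EOQ at $87.34 = 404.9 < 9200, so use break Q=9200: TC = 7,687×$87.34 + (7,687/9200.0)×298 + (9200.0/2)×0.32×$87.34 = $800,196.05.
Lowest total cost is $705,642.00 at Q = 398.2.

Q* ≈ 398 bags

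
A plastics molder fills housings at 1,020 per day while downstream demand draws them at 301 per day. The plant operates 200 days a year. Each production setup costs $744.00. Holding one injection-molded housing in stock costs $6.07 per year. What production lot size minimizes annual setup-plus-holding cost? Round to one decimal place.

Annual demand D = 301 × 200 = 60,200.
Production build-up factor (1 − d/p) = 1 − 301/1,020 = 0.7049.
Q* = √(2DS / (H(1 − d/p))) = √(2 × 60,200 × 744 / (6.07 × 0.7049)).
= √(89,577,600 / 4.2788) ≈ 4575.526.

Q* ≈ 4,575.5 housings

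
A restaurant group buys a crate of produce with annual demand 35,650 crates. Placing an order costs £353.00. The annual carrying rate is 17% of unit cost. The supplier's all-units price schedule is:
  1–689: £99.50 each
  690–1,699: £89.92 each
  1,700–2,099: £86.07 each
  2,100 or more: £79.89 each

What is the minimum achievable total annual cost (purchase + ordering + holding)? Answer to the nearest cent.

Holding cost per unit per year at price C is H = 0.17·C.
For each price level, check whether its EOQ is feasible; otherwise the best quantity at that price is the breakpoint.
Tier 1 (£99.50): EOQ = 1219.8 exceeds tier's upper bound 689, so this tier is dominated.
EOQ at £89.92 = 1283.2 (feasible in tier 2): TC = 35,650×£89.92 + (35,650/1283.2)×353 + (1283.2/2)×0.17×£89.92 = £3,225,262.84.
EOQ at £86.07 = 1311.5 < 1700, so use break Q=1700: TC = 35,650×£86.07 + (35,650/1700.0)×353 + (1700.0/2)×0.17×£86.07 = £3,088,235.23.
EOQ at £79.89 = 1361.3 < 2100, so use break Q=2100: TC = 35,650×£79.89 + (35,650/2100.0)×353 + (2100.0/2)×0.17×£79.89 = £2,868,331.46.
Lowest total cost among the candidates is at Q = 2100.0.

TC* ≈ £2,868,331.46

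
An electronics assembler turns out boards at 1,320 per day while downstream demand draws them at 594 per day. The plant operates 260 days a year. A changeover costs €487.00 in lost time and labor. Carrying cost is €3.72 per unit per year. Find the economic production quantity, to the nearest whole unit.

Q* ≈ 8,574 boards

Annual demand D = 594 × 260 = 154,440.
Production build-up factor (1 − d/p) = 1 − 594/1,320 = 0.5500.
Q* = √(2DS / (H(1 − d/p))) = √(2 × 154,440 × 487 / (3.72 × 0.5500)).
= √(150,424,560 / 2.046) ≈ 8574.456.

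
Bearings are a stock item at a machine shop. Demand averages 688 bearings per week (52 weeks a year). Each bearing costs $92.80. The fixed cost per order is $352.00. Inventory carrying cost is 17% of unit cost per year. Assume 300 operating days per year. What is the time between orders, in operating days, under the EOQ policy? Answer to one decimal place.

T ≈ 10.6 days

Annual demand D = 688 × 52 = 35,776.
Holding cost H = 0.17 × $92.80 = $15.7760 per unit per year.
EOQ = √(2DS/H) = √(2 × 35,776 × 352 / 15.776) ≈ 1263.52.
Cycle time = Q*/D × 300 = 1263.52 / 35,776 × 300 ≈ 10.595 days.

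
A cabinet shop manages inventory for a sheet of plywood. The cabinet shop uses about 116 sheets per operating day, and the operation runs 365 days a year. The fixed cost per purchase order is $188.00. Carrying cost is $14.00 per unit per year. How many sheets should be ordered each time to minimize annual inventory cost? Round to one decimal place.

Annual demand D = 116 × 365 = 42,340.
EOQ = √(2DS / H) = √(2 × 42,340 × 188 / 14).
= √(15,919,840 / 14) = √1,137,131.4286 ≈ 1066.364.

Q* ≈ 1,066.4 sheets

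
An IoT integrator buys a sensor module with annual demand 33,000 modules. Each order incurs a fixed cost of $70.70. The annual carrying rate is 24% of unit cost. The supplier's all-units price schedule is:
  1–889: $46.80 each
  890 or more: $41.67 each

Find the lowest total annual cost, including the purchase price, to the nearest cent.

Holding cost per unit per year at price C is H = 0.24·C.
For each price level, check whether its EOQ is feasible; otherwise the best quantity at that price is the breakpoint.
EOQ at $46.80 = 644.5 (feasible in tier 1): TC = 33,000×$46.80 + (33,000/644.5)×70.7 + (644.5/2)×0.24×$46.80 = $1,551,639.53.
EOQ at $41.67 = 683.1 < 890, so use break Q=890: TC = 33,000×$41.67 + (33,000/890.0)×70.7 + (890.0/2)×0.24×$41.67 = $1,382,181.82.
Lowest total cost among the candidates is at Q = 890.0.

TC* ≈ $1,382,181.82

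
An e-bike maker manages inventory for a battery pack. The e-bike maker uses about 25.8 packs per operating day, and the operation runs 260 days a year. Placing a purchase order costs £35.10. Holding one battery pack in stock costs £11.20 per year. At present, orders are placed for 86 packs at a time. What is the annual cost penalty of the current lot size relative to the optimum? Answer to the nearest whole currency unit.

Extra cost ≈ £923 per year

Annual demand D = 25.8 × 260 = 6,708.
EOQ = √(2DS/H) = √(2 × 6,708 × 35.1 / 11.2) ≈ 205.05.
Cost at Q* = (D/Q*)S + (Q*/2)H = √(2DSH) ≈ £2,296.54.
Cost at Q = 86: (6,708/86)×35.1 + (86/2)×11.2 = £2,737.80 + £481.60 = £3,219.40.
Excess = £3,219.40 − £2,296.54 = £922.86.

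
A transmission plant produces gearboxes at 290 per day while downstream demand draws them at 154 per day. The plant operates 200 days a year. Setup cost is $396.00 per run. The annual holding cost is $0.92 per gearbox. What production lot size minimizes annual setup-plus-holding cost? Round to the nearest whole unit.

Q* ≈ 7,519 gearboxes

Annual demand D = 154 × 200 = 30,800.
Production build-up factor (1 − d/p) = 1 − 154/290 = 0.4690.
Q* = √(2DS / (H(1 − d/p))) = √(2 × 30,800 × 396 / (0.92 × 0.4690)).
= √(24,393,600 / 0.4314) ≈ 7519.234.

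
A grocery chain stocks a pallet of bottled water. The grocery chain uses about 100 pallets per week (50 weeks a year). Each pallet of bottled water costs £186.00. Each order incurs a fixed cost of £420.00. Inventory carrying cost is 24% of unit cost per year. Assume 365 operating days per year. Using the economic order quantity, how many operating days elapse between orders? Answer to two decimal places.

T ≈ 22.39 days

Annual demand D = 100 × 50 = 5,000.
Holding cost H = 0.24 × £186.00 = £44.6400 per unit per year.
The optimal lot size = √(2DS/H) = √(2 × 5,000 × 420 / 44.64) ≈ 306.73.
Cycle time = Q*/D × 365 = 306.73 / 5,000 × 365 ≈ 22.392 days.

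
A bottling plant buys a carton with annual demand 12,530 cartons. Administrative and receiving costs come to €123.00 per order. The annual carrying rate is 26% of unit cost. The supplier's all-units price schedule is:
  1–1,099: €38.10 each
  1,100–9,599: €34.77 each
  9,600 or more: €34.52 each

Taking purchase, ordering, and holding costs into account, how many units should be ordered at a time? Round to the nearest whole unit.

Q* ≈ 1,100 cartons

Holding cost per unit per year at price C is H = 0.26·C.
For each price level, check whether its EOQ is feasible; otherwise the best quantity at that price is the breakpoint.
EOQ at €38.10 = 557.8 (feasible in tier 1): TC = 12,530×€38.10 + (12,530/557.8)×123 + (557.8/2)×0.26×€38.10 = €482,918.76.
EOQ at €34.77 = 583.9 < 1100, so use break Q=1100: TC = 12,530×€34.77 + (12,530/1100.0)×123 + (1100.0/2)×0.26×€34.77 = €442,041.29.
EOQ at €34.52 = 586.0 < 9600, so use break Q=9600: TC = 12,530×€34.52 + (12,530/9600.0)×123 + (9600.0/2)×0.26×€34.52 = €475,777.10.
Lowest total cost is €442,041.29 at Q = 1100.0.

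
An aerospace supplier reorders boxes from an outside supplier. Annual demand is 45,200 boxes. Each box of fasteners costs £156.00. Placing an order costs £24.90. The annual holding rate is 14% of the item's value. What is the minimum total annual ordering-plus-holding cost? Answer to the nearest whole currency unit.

Holding cost H = 0.14 × £156.00 = £21.8400 per unit per year.
The optimal lot size = √(2DS/H) = √(2 × 45,200 × 24.9 / 21.84) ≈ 321.04.
At Q*, ordering cost (D/Q*)S equals holding cost (Q*/2)H, each = √(DSH/2).
Minimum total = √(2DSH) = √(2 × 45,200 × 24.9 × 21.84) ≈ 7011.488.

TC* ≈ £7,011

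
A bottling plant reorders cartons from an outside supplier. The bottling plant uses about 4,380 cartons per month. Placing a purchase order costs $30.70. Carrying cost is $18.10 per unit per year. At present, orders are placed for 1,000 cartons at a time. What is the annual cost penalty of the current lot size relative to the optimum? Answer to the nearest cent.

Extra cost ≈ $3,020.82 per year

Annual demand D = 4,380 × 12 = 52,560.
EOQ = √(2DS/H) = √(2 × 52,560 × 30.7 / 18.1) ≈ 422.25.
Cost at Q* = (D/Q*)S + (Q*/2)H = √(2DSH) ≈ $7,642.78.
Cost at Q = 1,000: (52,560/1,000)×30.7 + (1,000/2)×18.1 = $1,613.59 + $9,050.00 = $10,663.59.
Excess = $10,663.59 − $7,642.78 = $3,020.82.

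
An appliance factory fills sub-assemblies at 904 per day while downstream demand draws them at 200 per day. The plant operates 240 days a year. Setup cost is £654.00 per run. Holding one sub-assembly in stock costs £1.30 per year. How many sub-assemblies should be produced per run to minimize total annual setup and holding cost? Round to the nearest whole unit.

Q* ≈ 7,875 sub-assemblies

Annual demand D = 200 × 240 = 48,000.
Production build-up factor (1 − d/p) = 1 − 200/904 = 0.7788.
Q* = √(2DS / (H(1 − d/p))) = √(2 × 48,000 × 654 / (1.3 × 0.7788)).
= √(62,784,000 / 1.0124) ≈ 7875.002.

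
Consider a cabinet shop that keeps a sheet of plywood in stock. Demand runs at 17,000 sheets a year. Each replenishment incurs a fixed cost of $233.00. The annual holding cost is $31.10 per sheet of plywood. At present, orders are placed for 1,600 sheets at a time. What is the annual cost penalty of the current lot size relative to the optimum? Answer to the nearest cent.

EOQ = √(2DS/H) = √(2 × 17,000 × 233 / 31.1) ≈ 504.70.
Cost at Q* = (D/Q*)S + (Q*/2)H = √(2DSH) ≈ $15,696.31.
Cost at Q = 1,600: (17,000/1,600)×233 + (1,600/2)×31.1 = $2,475.62 + $24,880.00 = $27,355.62.
Excess = $27,355.62 − $15,696.31 = $11,659.31.

Extra cost ≈ $11,659.31 per year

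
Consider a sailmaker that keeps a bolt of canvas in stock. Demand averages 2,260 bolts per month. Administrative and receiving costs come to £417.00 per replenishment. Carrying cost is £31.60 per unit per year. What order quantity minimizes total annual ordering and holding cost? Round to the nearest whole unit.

Annual demand D = 2,260 × 12 = 27,120.
EOQ = √(2DS / H) = √(2 × 27,120 × 417 / 31.6).
= √(22,618,080 / 31.6) = √715,762.0253 ≈ 846.027.

Q* ≈ 846 bolts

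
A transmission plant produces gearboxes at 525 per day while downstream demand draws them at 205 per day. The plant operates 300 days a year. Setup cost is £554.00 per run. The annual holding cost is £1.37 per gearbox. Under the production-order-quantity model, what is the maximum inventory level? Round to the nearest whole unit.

Annual demand D = 205 × 300 = 61,500.
Production build-up factor (1 − d/p) = 1 − 205/525 = 0.6095.
Q* = √(2DS / (H(1 − d/p))) = √(2 × 61,500 × 554 / (1.37 × 0.6095)).
= √(68,142,000 / 0.835) ≈ 9033.412.
Maximum inventory = Q*(1 − d/p) = 9033.412 × 0.6095 ≈ 5506.080.

I_max ≈ 5,506 gearboxes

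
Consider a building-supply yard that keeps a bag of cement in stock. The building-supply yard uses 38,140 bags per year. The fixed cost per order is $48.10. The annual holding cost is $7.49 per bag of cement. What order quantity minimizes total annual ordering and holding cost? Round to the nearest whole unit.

EOQ = √(2DS / H) = √(2 × 38,140 × 48.1 / 7.49).
= √(3,669,068 / 7.49) = √489,862.2163 ≈ 699.902.

Q* ≈ 700 bags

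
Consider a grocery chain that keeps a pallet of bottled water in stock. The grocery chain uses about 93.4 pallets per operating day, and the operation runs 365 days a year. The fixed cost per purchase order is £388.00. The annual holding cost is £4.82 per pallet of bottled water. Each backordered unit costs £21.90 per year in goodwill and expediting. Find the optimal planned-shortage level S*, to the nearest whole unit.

S* ≈ 467 pallets

Annual demand D = 93.4 × 365 = 34,091.
With planned backorders, Q* = √(2DS/H) · √((H+B)/B).
√(2DS/H) = √(2 × 34,091 × 388 / 4.82) = 2342.757.
√((H+B)/B) = √((4.82+21.9)/21.9) = 1.1046.
Q* ≈ 2587.756.
S* = Q* · H/(H+B) = 2587.756 × 4.82/26.72 ≈ 466.803.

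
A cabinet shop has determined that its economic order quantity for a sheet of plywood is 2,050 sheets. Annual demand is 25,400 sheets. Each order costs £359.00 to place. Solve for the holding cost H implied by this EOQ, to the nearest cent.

H ≈ £4.34

Invert the EOQ relation Q*² = 2DS/H.
From Q* = √(2DS/H): H = 2DS / Q*² = 2 × 25,400 × 359 / 2,050² = 4.3396.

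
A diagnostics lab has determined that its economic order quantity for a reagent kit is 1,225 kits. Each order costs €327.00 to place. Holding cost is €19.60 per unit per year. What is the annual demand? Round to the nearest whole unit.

Squaring Q* = √(2DS/H) gives Q*² = 2DS/H.
From Q* = √(2DS/H): D = Q*²H / (2S) = 1,225² × 19.6 / (2 × 327) = 44972.859.

D ≈ 44,973 kits per year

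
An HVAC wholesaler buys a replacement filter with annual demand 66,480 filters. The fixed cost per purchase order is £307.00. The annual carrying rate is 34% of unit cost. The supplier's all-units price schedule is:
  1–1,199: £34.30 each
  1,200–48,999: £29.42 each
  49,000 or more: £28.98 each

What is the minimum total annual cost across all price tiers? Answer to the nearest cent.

TC* ≈ £1,976,048.07

Holding cost per unit per year at price C is H = 0.34·C.
For each price level, check whether its EOQ is feasible; otherwise the best quantity at that price is the breakpoint.
Tier 1 (£34.30): EOQ = 1870.9 exceeds tier's upper bound 1199, so this tier is dominated.
EOQ at £29.42 = 2020.1 (feasible in tier 2): TC = 66,480×£29.42 + (66,480/2020.1)×307 + (2020.1/2)×0.34×£29.42 = £1,976,048.07.
EOQ at £28.98 = 2035.4 < 49000, so use break Q=49000: TC = 66,480×£28.98 + (66,480/49000.0)×307 + (49000.0/2)×0.34×£28.98 = £2,168,410.32.
Lowest total cost among the candidates is at Q = 2020.1.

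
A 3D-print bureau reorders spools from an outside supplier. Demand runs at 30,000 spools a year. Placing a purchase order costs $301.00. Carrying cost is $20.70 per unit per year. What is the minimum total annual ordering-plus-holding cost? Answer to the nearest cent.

TC* ≈ $19,334.99

The optimal lot size = √(2DS/H) = √(2 × 30,000 × 301 / 20.7) ≈ 934.06.
At Q*, ordering cost (D/Q*)S equals holding cost (Q*/2)H, each = √(DSH/2).
Minimum total = √(2DSH) = √(2 × 30,000 × 301 × 20.7) ≈ 19334.994.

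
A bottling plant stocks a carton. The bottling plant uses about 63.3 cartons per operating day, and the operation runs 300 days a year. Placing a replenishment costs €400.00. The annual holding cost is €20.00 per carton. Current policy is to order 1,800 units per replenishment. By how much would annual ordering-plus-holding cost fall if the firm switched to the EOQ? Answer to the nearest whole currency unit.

Extra cost ≈ €4,789 per year

Annual demand D = 63.3 × 300 = 18,990.
EOQ = √(2DS/H) = √(2 × 18,990 × 400 / 20) ≈ 871.55.
Cost at Q* = (D/Q*)S + (Q*/2)H = √(2DSH) ≈ €17,431.01.
Cost at Q = 1,800: (18,990/1,800)×400 + (1,800/2)×20 = €4,220.00 + €18,000.00 = €22,220.00.
Excess = €22,220.00 − €17,431.01 = €4,788.99.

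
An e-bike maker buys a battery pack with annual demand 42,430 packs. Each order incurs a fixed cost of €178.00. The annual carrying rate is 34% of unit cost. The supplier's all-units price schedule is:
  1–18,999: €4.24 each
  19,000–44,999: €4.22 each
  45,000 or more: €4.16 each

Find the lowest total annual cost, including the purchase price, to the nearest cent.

Holding cost per unit per year at price C is H = 0.34·C.
Candidates are each tier's EOQ (if it falls in that tier) and each price-break quantity.
EOQ at €4.24 = 3237.0 (feasible in tier 1): TC = 42,430×€4.24 + (42,430/3237.0)×178 + (3237.0/2)×0.34×€4.24 = €184,569.62.
EOQ at €4.22 = 3244.6 < 19000, so use break Q=19000: TC = 42,430×€4.22 + (42,430/19000.0)×178 + (19000.0/2)×0.34×€4.22 = €193,082.70.
EOQ at €4.16 = 3267.9 < 45000, so use break Q=45000: TC = 42,430×€4.16 + (42,430/45000.0)×178 + (45000.0/2)×0.34×€4.16 = €208,500.63.
Lowest total cost among the candidates is at Q = 3237.0.

TC* ≈ €184,569.62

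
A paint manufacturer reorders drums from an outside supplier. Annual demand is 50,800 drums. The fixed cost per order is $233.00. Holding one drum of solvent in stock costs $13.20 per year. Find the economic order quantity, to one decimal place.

Q* ≈ 1,339.2 drums

EOQ = √(2DS / H) = √(2 × 50,800 × 233 / 13.2).
= √(23,672,800 / 13.2) = √1,793,393.9394 ≈ 1339.177.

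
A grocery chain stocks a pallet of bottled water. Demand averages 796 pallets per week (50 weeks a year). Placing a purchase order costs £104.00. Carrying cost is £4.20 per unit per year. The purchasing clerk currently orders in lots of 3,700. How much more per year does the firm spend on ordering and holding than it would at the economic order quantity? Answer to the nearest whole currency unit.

Extra cost ≈ £2,992 per year

Annual demand D = 796 × 50 = 39,800.
EOQ = √(2DS/H) = √(2 × 39,800 × 104 / 4.2) ≈ 1403.94.
Cost at Q* = (D/Q*)S + (Q*/2)H = √(2DSH) ≈ £5,896.55.
Cost at Q = 3,700: (39,800/3,700)×104 + (3,700/2)×4.2 = £1,118.70 + £7,770.00 = £8,888.70.
Excess = £8,888.70 − £5,896.55 = £2,992.15.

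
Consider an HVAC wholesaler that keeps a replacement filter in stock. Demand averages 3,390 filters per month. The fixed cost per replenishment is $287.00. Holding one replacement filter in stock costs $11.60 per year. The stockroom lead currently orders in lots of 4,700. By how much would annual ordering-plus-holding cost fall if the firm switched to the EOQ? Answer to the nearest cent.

Annual demand D = 3,390 × 12 = 40,680.
EOQ = √(2DS/H) = √(2 × 40,680 × 287 / 11.6) ≈ 1418.79.
Cost at Q* = (D/Q*)S + (Q*/2)H = √(2DSH) ≈ $16,457.94.
Cost at Q = 4,700: (40,680/4,700)×287 + (4,700/2)×11.6 = $2,484.08 + $27,260.00 = $29,744.08.
Excess = $29,744.08 − $16,457.94 = $13,286.14.

Extra cost ≈ $13,286.14 per year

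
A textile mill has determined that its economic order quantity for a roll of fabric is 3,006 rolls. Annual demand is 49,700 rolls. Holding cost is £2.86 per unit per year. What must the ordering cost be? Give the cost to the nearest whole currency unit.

S ≈ £260

Squaring Q* = √(2DS/H) gives Q*² = 2DS/H.
From Q* = √(2DS/H): S = Q*²H / (2D) = 3,006² × 2.86 / (2 × 49,700) = 259.9906.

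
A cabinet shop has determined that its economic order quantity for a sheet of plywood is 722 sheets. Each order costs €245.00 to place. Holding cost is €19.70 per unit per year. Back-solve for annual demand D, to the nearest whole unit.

D ≈ 20,958 sheets per year

Invert the EOQ relation Q*² = 2DS/H.
From Q* = √(2DS/H): D = Q*²H / (2S) = 722² × 19.7 / (2 × 245) = 20957.744.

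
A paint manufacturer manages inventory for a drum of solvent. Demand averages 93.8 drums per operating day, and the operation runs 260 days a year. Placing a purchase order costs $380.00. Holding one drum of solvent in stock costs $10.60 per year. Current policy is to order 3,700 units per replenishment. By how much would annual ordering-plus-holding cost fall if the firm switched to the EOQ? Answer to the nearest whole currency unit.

Annual demand D = 93.8 × 260 = 24,388.
EOQ = √(2DS/H) = √(2 × 24,388 × 380 / 10.6) ≈ 1322.34.
Cost at Q* = (D/Q*)S + (Q*/2)H = √(2DSH) ≈ $14,016.77.
Cost at Q = 3,700: (24,388/3,700)×380 + (3,700/2)×10.6 = $2,504.71 + $19,610.00 = $22,114.71.
Excess = $22,114.71 − $14,016.77 = $8,097.95.

Extra cost ≈ $8,098 per year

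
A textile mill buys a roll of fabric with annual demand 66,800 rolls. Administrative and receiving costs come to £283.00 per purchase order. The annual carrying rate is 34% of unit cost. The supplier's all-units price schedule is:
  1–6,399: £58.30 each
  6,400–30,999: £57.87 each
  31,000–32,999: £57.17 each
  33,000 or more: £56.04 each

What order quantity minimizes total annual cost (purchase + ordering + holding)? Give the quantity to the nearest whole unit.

Holding cost per unit per year at price C is H = 0.34·C.
For each price level, check whether its EOQ is feasible; otherwise the best quantity at that price is the breakpoint.
EOQ at £58.30 = 1381.1 (feasible in tier 1): TC = 66,800×£58.30 + (66,800/1381.1)×283 + (1381.1/2)×0.34×£58.30 = £3,921,816.01.
EOQ at £57.87 = 1386.2 < 6400, so use break Q=6400: TC = 66,800×£57.87 + (66,800/6400.0)×283 + (6400.0/2)×0.34×£57.87 = £3,931,632.37.
EOQ at £57.17 = 1394.7 < 31000, so use break Q=31000: TC = 66,800×£57.17 + (66,800/31000.0)×283 + (31000.0/2)×0.34×£57.17 = £4,120,851.72.
EOQ at £56.04 = 1408.7 < 33000, so use break Q=33000: TC = 66,800×£56.04 + (66,800/33000.0)×283 + (33000.0/2)×0.34×£56.04 = £4,058,429.26.
Lowest total cost is £3,921,816.01 at Q = 1381.1.

Q* ≈ 1,381 rolls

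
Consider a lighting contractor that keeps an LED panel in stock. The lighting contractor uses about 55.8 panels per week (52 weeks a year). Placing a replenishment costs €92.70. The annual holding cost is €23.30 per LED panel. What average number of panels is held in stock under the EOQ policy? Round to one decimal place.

Annual demand D = 55.8 × 52 = 2,901.6.
Q* = √(2DS/H) = √(2 × 2,901.6 × 92.7 / 23.3) ≈ 151.95.
Average inventory = Q*/2 ≈ 151.95 / 2 = 75.974.

Average inventory ≈ 76.0 panels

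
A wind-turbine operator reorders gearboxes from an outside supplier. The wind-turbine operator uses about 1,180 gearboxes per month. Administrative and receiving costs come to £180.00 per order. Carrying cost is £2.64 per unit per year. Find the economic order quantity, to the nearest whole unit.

Annual demand D = 1,180 × 12 = 14,160.
EOQ = √(2DS / H) = √(2 × 14,160 × 180 / 2.64).
= √(5,097,600 / 2.64) = √1,930,909.0909 ≈ 1389.572.

Q* ≈ 1,390 gearboxes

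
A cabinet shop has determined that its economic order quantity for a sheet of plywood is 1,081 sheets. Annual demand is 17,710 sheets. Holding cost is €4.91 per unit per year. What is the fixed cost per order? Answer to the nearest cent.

S ≈ €161.99

Invert the EOQ relation Q*² = 2DS/H.
From Q* = √(2DS/H): S = Q*²H / (2D) = 1,081² × 4.91 / (2 × 17,710) = 161.9886.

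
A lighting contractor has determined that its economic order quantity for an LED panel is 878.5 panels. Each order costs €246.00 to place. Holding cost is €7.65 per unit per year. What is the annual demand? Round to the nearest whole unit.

Invert the EOQ relation Q*² = 2DS/H.
From Q* = √(2DS/H): D = Q*²H / (2S) = 878.5² × 7.65 / (2 × 246) = 11999.962.

D ≈ 12,000 panels per year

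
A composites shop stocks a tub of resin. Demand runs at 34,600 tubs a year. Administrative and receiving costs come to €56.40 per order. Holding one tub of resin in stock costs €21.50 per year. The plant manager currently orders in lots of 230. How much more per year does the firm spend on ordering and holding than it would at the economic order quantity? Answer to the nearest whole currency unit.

Extra cost ≈ €1,797 per year

EOQ = √(2DS/H) = √(2 × 34,600 × 56.4 / 21.5) ≈ 426.06.
Cost at Q* = (D/Q*)S + (Q*/2)H = √(2DSH) ≈ €9,160.34.
Cost at Q = 230: (34,600/230)×56.4 + (230/2)×21.5 = €8,484.52 + €2,472.50 = €10,957.02.
Excess = €10,957.02 − €9,160.34 = €1,796.68.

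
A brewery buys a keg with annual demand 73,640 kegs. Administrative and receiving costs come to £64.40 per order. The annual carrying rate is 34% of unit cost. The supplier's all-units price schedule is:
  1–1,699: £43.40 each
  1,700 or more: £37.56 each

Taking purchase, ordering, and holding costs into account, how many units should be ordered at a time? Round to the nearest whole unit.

Holding cost per unit per year at price C is H = 0.34·C.
Candidates are each tier's EOQ (if it falls in that tier) and each price-break quantity.
EOQ at £43.40 = 801.7 (feasible in tier 1): TC = 73,640×£43.40 + (73,640/801.7)×64.4 + (801.7/2)×0.34×£43.40 = £3,207,806.39.
EOQ at £37.56 = 861.8 < 1700, so use break Q=1700: TC = 73,640×£37.56 + (73,640/1700.0)×64.4 + (1700.0/2)×0.34×£37.56 = £2,779,562.90.
Lowest total cost is £2,779,562.90 at Q = 1700.0.

Q* ≈ 1,700 kegs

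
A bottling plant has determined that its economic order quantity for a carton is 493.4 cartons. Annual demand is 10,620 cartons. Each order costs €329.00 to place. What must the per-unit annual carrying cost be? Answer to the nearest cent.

H ≈ €28.70

Squaring Q* = √(2DS/H) gives Q*² = 2DS/H.
From Q* = √(2DS/H): H = 2DS / Q*² = 2 × 10,620 × 329 / 493.4² = 28.7046.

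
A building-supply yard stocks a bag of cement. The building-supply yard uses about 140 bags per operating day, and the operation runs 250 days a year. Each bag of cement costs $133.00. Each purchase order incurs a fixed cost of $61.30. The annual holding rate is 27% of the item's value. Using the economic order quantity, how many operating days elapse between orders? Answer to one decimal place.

Annual demand D = 140 × 250 = 35,000.
Holding cost H = 0.27 × $133.00 = $35.9100 per unit per year.
Q* = √(2DS/H) = √(2 × 35,000 × 61.3 / 35.91) ≈ 345.68.
Cycle time = Q*/D × 250 = 345.68 / 35,000 × 250 ≈ 2.469 days.

T ≈ 2.5 days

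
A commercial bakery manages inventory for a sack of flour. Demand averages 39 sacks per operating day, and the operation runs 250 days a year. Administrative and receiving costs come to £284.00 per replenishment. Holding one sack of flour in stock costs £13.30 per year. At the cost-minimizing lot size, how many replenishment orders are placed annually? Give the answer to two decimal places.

N ≈ 15.11 orders per year

Annual demand D = 39 × 250 = 9,750.
EOQ = √(2DS/H) = √(2 × 9,750 × 284 / 13.3) ≈ 645.28.
Orders per year = D / Q* = 9,750 / 645.28 ≈ 15.110.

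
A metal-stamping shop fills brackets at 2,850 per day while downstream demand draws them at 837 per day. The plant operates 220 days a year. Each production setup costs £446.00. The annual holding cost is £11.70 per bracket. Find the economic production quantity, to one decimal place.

Q* ≈ 4,458.2 brackets

Annual demand D = 837 × 220 = 184,140.
Production build-up factor (1 − d/p) = 1 − 837/2,850 = 0.7063.
Q* = √(2DS / (H(1 − d/p))) = √(2 × 184,140 × 446 / (11.7 × 0.7063)).
= √(164,252,880 / 8.2639) ≈ 4458.247.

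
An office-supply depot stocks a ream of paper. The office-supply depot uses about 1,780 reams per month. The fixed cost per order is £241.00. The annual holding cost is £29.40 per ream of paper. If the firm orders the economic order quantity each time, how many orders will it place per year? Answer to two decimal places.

Annual demand D = 1,780 × 12 = 21,360.
EOQ = √(2DS/H) = √(2 × 21,360 × 241 / 29.4) ≈ 591.77.
Orders per year = D / Q* = 21,360 / 591.77 ≈ 36.095.

N ≈ 36.10 orders per year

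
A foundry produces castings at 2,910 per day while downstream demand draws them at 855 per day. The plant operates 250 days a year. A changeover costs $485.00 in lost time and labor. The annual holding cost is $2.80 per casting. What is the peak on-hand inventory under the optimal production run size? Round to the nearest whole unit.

Annual demand D = 855 × 250 = 213,750.
Production build-up factor (1 − d/p) = 1 − 855/2,910 = 0.7062.
Q* = √(2DS / (H(1 − d/p))) = √(2 × 213,750 × 485 / (2.8 × 0.7062)).
= √(207,337,500 / 1.9773) ≈ 10240.013.
Maximum inventory = Q*(1 − d/p) = 10240.013 × 0.7062 ≈ 7231.349.

I_max ≈ 7,231 castings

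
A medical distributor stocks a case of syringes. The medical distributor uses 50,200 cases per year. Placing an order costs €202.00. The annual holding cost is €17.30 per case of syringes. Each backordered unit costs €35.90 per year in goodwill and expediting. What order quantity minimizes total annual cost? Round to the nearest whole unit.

With planned backorders, Q* = √(2DS/H) · √((H+B)/B).
√(2DS/H) = √(2 × 50,200 × 202 / 17.3) = 1082.728.
√((H+B)/B) = √((17.3+35.9)/35.9) = 1.2173.
Q* ≈ 1318.038.

Q* ≈ 1,318 cases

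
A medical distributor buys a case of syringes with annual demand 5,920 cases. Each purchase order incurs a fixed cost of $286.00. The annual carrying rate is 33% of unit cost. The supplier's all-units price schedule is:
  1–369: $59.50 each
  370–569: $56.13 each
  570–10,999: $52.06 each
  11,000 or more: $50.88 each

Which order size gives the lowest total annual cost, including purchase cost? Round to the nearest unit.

Q* ≈ 570 cases

Holding cost per unit per year at price C is H = 0.33·C.
Candidates are each tier's EOQ (if it falls in that tier) and each price-break quantity.
Tier 1 ($59.50): EOQ = 415.3 exceeds tier's upper bound 369, so this tier is dominated.
EOQ at $56.13 = 427.6 (feasible in tier 2): TC = 5,920×$56.13 + (5,920/427.6)×286 + (427.6/2)×0.33×$56.13 = $340,209.38.
EOQ at $52.06 = 444.0 < 570, so use break Q=570: TC = 5,920×$52.06 + (5,920/570.0)×286 + (570.0/2)×0.33×$52.06 = $316,061.83.
EOQ at $50.88 = 449.1 < 11000, so use break Q=11000: TC = 5,920×$50.88 + (5,920/11000.0)×286 + (11000.0/2)×0.33×$50.88 = $393,710.72.
Lowest total cost is $316,061.83 at Q = 570.0.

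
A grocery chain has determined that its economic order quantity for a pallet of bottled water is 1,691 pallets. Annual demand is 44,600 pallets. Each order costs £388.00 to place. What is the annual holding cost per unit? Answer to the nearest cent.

H ≈ £12.10

Squaring Q* = √(2DS/H) gives Q*² = 2DS/H.
From Q* = √(2DS/H): H = 2DS / Q*² = 2 × 44,600 × 388 / 1,691² = 12.1035.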